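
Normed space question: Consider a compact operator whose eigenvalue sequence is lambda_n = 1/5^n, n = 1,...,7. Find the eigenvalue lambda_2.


The eigenvalue formula gives lambda_2 = 1/5^2
= 1/25
= 0.0400

0.0400


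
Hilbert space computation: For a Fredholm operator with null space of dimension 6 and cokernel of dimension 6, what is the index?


The Fredholm index is defined as ind(T) = dim(ker T) - dim(coker T)
= 6 - 6
= 0

0


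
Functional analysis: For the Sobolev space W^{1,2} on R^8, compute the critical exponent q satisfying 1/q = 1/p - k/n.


Using the Sobolev embedding formula: 1/q = 1/p - k/n
1/q = 1/2 - 1/8 = 3/8
q = 1/(3/8) = 8/3 = 2.6667

2.6667


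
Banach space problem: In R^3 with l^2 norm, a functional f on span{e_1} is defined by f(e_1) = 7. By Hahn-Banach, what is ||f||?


The norm of f is given by ||f|| = sup_{||x||=1} |f(x)|.
On span{e_1}, ||e_1|| = 1, so ||f|| = |f(e_1)| / ||e_1||
= |7| / 1 = 7.0000

7.0000


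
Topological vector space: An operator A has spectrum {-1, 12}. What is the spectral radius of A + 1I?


Spectrum of A + 1I = {0, 13}
Spectral radius = max |lambda| over the shifted spectrum
= max(0, 13) = 13

13


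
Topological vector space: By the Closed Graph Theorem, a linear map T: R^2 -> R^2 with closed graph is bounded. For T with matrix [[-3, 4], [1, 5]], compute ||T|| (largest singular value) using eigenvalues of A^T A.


A^T A = [[10, -7], [-7, 41]]
trace(A^T A) = 51, det(A^T A) = 361
discriminant = 51^2 - 4*361 = 1157
Largest eigenvalue of A^T A = (trace + sqrt(disc))/2 = 42.5074
||T|| = sqrt(42.5074) = 6.5198

6.5198


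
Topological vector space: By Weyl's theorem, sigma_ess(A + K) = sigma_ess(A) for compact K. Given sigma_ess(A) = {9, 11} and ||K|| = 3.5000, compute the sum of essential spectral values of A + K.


By Weyl's theorem, the essential spectrum is invariant under compact perturbations.
sigma_ess(A + K) = sigma_ess(A) = {9, 11}
Sum = 9 + 11 = 20

20


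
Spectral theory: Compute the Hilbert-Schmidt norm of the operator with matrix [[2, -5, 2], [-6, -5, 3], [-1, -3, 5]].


The Hilbert-Schmidt norm is sqrt(sum of squares of all entries).
Sum of squares = 2^2 + (-5)^2 + 2^2 + (-6)^2 + (-5)^2 + 3^2 + (-1)^2 + (-3)^2 + 5^2
= 4 + 25 + 4 + 36 + 25 + 9 + 1 + 9 + 25 = 138
||T||_HS = sqrt(138) = 11.7473

11.7473


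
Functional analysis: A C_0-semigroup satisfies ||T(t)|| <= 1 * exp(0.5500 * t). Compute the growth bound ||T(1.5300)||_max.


||T(1.5300)|| <= 1 * exp(0.5500 * 1.5300)
= 1 * exp(0.8415)
= 1 * 2.3198
= 2.3198

2.3198


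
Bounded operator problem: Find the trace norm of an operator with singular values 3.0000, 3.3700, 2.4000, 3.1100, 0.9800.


The nuclear norm is the sum of all singular values.
||T||_1 = 3.0000 + 3.3700 + 2.4000 + 3.1100 + 0.9800
= 12.8600

12.8600


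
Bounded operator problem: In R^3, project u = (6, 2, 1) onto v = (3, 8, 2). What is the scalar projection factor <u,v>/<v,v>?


Computing <u,v> = 6*3 + 2*8 + 1*2 = 36
Computing <v,v> = 3^2 + 8^2 + 2^2 = 77
Projection coefficient = 36/77 = 0.4675

0.4675


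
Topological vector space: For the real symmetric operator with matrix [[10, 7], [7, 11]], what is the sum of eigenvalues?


For a self-adjoint (symmetric) matrix, the eigenvalues are real.
The sum of eigenvalues equals the trace of the matrix.
trace = 10 + 11 = 21

21


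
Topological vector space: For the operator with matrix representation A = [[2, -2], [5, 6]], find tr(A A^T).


trace(A * A^T) = sum of squares of all entries
= 2^2 + (-2)^2 + 5^2 + 6^2
= 4 + 4 + 25 + 36
= 69

69


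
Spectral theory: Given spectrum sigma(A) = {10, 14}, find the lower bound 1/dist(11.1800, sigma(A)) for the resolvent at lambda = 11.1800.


dist(11.1800, {10, 14}) = min(|11.1800 - 10|, |11.1800 - 14|)
= min(1.1800, 2.8200) = 1.1800
Resolvent bound = 1/1.1800 = 0.8475

0.8475


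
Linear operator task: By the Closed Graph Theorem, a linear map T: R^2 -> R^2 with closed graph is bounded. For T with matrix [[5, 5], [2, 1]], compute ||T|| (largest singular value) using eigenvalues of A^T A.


A^T A = [[29, 27], [27, 26]]
trace(A^T A) = 55, det(A^T A) = 25
discriminant = 55^2 - 4*25 = 2925
Largest eigenvalue of A^T A = (trace + sqrt(disc))/2 = 54.5416
||T|| = sqrt(54.5416) = 7.3852

7.3852


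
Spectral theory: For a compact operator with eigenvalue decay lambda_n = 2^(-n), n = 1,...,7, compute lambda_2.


The eigenvalue formula gives lambda_2 = 1/2^2
= 1/4
= 0.2500

0.2500


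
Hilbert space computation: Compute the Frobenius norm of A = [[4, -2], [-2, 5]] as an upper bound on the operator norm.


||A||_F^2 = sum a_ij^2
= 4^2 + (-2)^2 + (-2)^2 + 5^2
= 16 + 4 + 4 + 25 = 49
||A||_F = sqrt(49) = 7.0000

7.0000


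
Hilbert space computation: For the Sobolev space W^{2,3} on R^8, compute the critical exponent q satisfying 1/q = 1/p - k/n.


Using the Sobolev embedding formula: 1/q = 1/p - k/n
1/q = 1/3 - 2/8 = 1/12
q = 1/(1/12) = 12

12.0000


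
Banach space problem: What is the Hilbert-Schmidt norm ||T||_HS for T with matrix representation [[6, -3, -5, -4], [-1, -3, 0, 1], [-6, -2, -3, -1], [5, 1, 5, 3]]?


The Hilbert-Schmidt norm is sqrt(sum of squares of all entries).
Sum of squares = 6^2 + (-3)^2 + (-5)^2 + (-4)^2 + (-1)^2 + (-3)^2 + 0^2 + 1^2 + (-6)^2 + (-2)^2 + (-3)^2 + (-1)^2 + 5^2 + 1^2 + 5^2 + 3^2
= 36 + 9 + 25 + 16 + 1 + 9 + 0 + 1 + 36 + 4 + 9 + 1 + 25 + 1 + 25 + 9 = 207
||T||_HS = sqrt(207) = 14.3875

14.3875


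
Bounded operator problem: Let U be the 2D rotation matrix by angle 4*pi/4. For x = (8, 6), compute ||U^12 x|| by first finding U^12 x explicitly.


U is a rotation by theta = 4*pi/4
U^12 = rotation by 12*theta = 48*pi/4 = 0*pi/4 (mod 2*pi)
cos(0*pi/4) = 1.0000, sin(0*pi/4) = 0.0000
U^12 x = (1.0000 * 8 - 0.0000 * 6, 0.0000 * 8 + 1.0000 * 6)
= (8.0000, 6.0000)
||U^12 x|| = sqrt(8.0000^2 + 6.0000^2) = sqrt(100.0000) = 10.0000

10.0000


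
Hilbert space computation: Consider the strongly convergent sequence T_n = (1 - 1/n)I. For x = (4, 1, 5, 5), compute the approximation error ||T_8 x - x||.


T_8 x - x = (1 - 1/8)x - x = -x/8
||x|| = sqrt(67) = 8.1854
||T_8 x - x|| = ||x||/8 = 8.1854/8 = 1.0232

1.0232


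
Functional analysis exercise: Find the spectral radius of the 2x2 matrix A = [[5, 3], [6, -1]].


For a 2x2 matrix, eigenvalues satisfy lambda^2 - (trace)*lambda + det = 0
trace = 5 + -1 = 4
det = 5*-1 - 3*6 = -23
discriminant = 4^2 - 4*(-23) = 108
spectral radius = max |eigenvalue| = 7.1962

7.1962


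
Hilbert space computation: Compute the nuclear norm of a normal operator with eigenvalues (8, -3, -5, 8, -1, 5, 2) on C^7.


For a normal operator, singular values equal |eigenvalues|.
Trace norm = sum |lambda_i| = 8 + 3 + 5 + 8 + 1 + 5 + 2
= 32

32


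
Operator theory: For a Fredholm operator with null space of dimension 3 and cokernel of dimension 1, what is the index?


The Fredholm index is defined as ind(T) = dim(ker T) - dim(coker T)
= 3 - 1
= 2

2


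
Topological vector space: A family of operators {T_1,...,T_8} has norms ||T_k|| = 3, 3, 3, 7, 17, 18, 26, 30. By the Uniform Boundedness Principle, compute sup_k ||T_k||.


By the Uniform Boundedness Principle, the supremum of norms is finite.
sup_k ||T_k|| = max(3, 3, 3, 7, 17, 18, 26, 30) = 30

30


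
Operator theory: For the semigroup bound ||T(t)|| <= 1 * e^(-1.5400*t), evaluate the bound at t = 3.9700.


||T(3.9700)|| <= 1 * exp(-1.5400 * 3.9700)
= 1 * exp(-6.1138)
= 1 * 0.0022
= 0.0022

0.0022


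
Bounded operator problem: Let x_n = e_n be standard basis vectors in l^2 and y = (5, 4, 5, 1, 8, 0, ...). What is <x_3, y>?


x_3 = e_3 is the standard basis vector with 1 in position 3.
<x_3, y> = y_3 = 5
As n -> infinity, <x_n, y> -> 0, confirming weak convergence of (x_n) to 0.

5


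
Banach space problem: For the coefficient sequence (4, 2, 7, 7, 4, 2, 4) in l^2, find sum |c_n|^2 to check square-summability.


sum |c_n|^2 = 4^2 + 2^2 + 7^2 + 7^2 + 4^2 + 2^2 + 4^2
= 16 + 4 + 49 + 49 + 16 + 4 + 16
= 154

154


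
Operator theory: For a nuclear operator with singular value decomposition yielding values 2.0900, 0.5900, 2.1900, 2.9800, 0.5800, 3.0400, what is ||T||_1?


The nuclear norm is the sum of all singular values.
||T||_1 = 2.0900 + 0.5900 + 2.1900 + 2.9800 + 0.5800 + 3.0400
= 11.4700

11.4700


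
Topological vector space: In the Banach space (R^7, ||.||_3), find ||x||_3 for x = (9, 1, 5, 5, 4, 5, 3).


The l^3 norm = (sum |x_i|^3)^(1/3)
Sum of 3th powers = 729 + 1 + 125 + 125 + 64 + 125 + 27 = 1196
||x||_3 = (1196)^(1/3) = 10.6148

10.6148


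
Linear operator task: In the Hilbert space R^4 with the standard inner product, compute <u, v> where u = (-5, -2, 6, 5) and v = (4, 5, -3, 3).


Computing the standard inner product <u, v> = sum u_i * v_i
= -5*4 + -2*5 + 6*-3 + 5*3
= -20 + -10 + -18 + 15
= -33

-33


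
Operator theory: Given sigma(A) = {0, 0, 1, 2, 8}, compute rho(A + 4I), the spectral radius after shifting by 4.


Spectrum of A + 4I = {4, 4, 5, 6, 12}
Spectral radius = max |lambda| over the shifted spectrum
= max(4, 4, 5, 6, 12) = 12

12


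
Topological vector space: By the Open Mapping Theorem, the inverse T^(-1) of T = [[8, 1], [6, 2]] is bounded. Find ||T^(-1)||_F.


det(T) = 8*2 - 1*6 = 10
T^(-1) = (1/10) * [[2, -1], [-6, 8]] = [[0.2000, -0.1000], [-0.6000, 0.8000]]
||T^(-1)||_F^2 = 0.2000^2 + (-0.1000)^2 + (-0.6000)^2 + 0.8000^2 = 1.0500
||T^(-1)||_F = sqrt(1.0500) = 1.0247

1.0247


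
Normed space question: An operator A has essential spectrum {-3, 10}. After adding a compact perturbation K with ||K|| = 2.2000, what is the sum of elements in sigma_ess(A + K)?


By Weyl's theorem, the essential spectrum is invariant under compact perturbations.
sigma_ess(A + K) = sigma_ess(A) = {-3, 10}
Sum = -3 + 10 = 7

7


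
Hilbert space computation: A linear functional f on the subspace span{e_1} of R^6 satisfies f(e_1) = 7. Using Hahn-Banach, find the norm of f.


The norm of f is given by ||f|| = sup_{||x||=1} |f(x)|.
On span{e_1}, ||e_1|| = 1, so ||f|| = |f(e_1)| / ||e_1||
= |7| / 1 = 7.0000

7.0000


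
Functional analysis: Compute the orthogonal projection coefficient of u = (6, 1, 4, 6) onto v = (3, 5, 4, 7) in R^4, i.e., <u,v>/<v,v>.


Computing <u,v> = 6*3 + 1*5 + 4*4 + 6*7 = 81
Computing <v,v> = 3^2 + 5^2 + 4^2 + 7^2 = 99
Projection coefficient = 81/99 = 0.8182

0.8182


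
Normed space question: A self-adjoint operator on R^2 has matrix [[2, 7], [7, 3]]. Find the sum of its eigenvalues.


For a self-adjoint (symmetric) matrix, the eigenvalues are real.
The sum of eigenvalues equals the trace of the matrix.
trace = 2 + 3 = 5

5


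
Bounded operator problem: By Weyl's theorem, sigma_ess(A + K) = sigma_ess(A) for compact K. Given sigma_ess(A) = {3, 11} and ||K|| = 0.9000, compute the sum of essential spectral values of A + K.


By Weyl's theorem, the essential spectrum is invariant under compact perturbations.
sigma_ess(A + K) = sigma_ess(A) = {3, 11}
Sum = 3 + 11 = 14

14


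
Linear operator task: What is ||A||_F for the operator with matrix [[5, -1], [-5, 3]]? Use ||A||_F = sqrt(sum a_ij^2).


||A||_F^2 = sum a_ij^2
= 5^2 + (-1)^2 + (-5)^2 + 3^2
= 25 + 1 + 25 + 9 = 60
||A||_F = sqrt(60) = 7.7460

7.7460


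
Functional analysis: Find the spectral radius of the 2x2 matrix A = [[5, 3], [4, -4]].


For a 2x2 matrix, eigenvalues satisfy lambda^2 - (trace)*lambda + det = 0
trace = 5 + -4 = 1
det = 5*-4 - 3*4 = -32
discriminant = 1^2 - 4*(-32) = 129
spectral radius = max |eigenvalue| = 6.1789

6.1789


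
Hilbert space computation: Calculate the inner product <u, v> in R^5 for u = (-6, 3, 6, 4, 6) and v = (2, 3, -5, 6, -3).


Computing the standard inner product <u, v> = sum u_i * v_i
= -6*2 + 3*3 + 6*-5 + 4*6 + 6*-3
= -12 + 9 + -30 + 24 + -18
= -27

-27


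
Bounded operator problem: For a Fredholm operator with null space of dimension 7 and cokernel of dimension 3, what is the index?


The Fredholm index is defined as ind(T) = dim(ker T) - dim(coker T)
= 7 - 3
= 4

4


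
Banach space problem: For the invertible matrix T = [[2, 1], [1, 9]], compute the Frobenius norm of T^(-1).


det(T) = 2*9 - 1*1 = 17
T^(-1) = (1/17) * [[9, -1], [-1, 2]] = [[0.5294, -0.0588], [-0.0588, 0.1176]]
||T^(-1)||_F^2 = 0.5294^2 + (-0.0588)^2 + (-0.0588)^2 + 0.1176^2 = 0.3010
||T^(-1)||_F = sqrt(0.3010) = 0.5487

0.5487


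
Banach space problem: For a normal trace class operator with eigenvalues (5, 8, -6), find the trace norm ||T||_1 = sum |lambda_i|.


For a normal operator, singular values equal |eigenvalues|.
Trace norm = sum |lambda_i| = 5 + 8 + 6
= 19

19


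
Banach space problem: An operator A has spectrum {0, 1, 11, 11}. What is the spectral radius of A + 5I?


Spectrum of A + 5I = {5, 6, 16, 16}
Spectral radius = max |lambda| over the shifted spectrum
= max(5, 6, 16, 16) = 16

16


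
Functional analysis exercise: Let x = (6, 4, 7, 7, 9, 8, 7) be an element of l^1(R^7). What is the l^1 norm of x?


The l^1 norm equals the sum of absolute values of all components.
||x||_1 = 6 + 4 + 7 + 7 + 9 + 8 + 7
= 48

48.0000


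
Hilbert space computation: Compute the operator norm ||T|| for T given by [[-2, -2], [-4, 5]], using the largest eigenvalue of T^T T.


A^T A = [[20, -16], [-16, 29]]
trace(A^T A) = 49, det(A^T A) = 324
discriminant = 49^2 - 4*324 = 1105
Largest eigenvalue of A^T A = (trace + sqrt(disc))/2 = 41.1208
||T|| = sqrt(41.1208) = 6.4125

6.4125


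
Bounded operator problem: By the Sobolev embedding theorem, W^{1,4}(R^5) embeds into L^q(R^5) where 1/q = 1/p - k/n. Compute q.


Using the Sobolev embedding formula: 1/q = 1/p - k/n
1/q = 1/4 - 1/5 = 1/20
q = 1/(1/20) = 20

20.0000


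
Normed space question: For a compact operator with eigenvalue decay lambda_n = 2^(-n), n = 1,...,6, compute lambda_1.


The eigenvalue formula gives lambda_1 = 1/2^1
= 1/2
= 0.5000

0.5000


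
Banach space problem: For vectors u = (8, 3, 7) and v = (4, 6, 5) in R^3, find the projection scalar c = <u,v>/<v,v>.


Computing <u,v> = 8*4 + 3*6 + 7*5 = 85
Computing <v,v> = 4^2 + 6^2 + 5^2 = 77
Projection coefficient = 85/77 = 1.1039

1.1039


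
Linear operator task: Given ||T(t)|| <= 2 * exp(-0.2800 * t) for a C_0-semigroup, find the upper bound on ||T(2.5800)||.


||T(2.5800)|| <= 2 * exp(-0.2800 * 2.5800)
= 2 * exp(-0.7224)
= 2 * 0.4856
= 0.9712

0.9712


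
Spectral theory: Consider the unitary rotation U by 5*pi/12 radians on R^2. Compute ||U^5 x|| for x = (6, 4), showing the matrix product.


U is a rotation by theta = 5*pi/12
U^5 = rotation by 5*theta = 25*pi/12 = 1*pi/12 (mod 2*pi)
cos(1*pi/12) = 0.9659, sin(1*pi/12) = 0.2588
U^5 x = (0.9659 * 6 - 0.2588 * 4, 0.2588 * 6 + 0.9659 * 4)
= (4.7603, 5.4166)
||U^5 x|| = sqrt(4.7603^2 + 5.4166^2) = sqrt(52.0000) = 7.2111

7.2111


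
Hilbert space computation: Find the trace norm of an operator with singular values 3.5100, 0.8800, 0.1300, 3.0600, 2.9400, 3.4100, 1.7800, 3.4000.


The nuclear norm is the sum of all singular values.
||T||_1 = 3.5100 + 0.8800 + 0.1300 + 3.0600 + 2.9400 + 3.4100 + 1.7800 + 3.4000
= 19.1100

19.1100


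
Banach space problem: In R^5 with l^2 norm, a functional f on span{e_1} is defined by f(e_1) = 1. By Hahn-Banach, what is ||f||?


The norm of f is given by ||f|| = sup_{||x||=1} |f(x)|.
On span{e_1}, ||e_1|| = 1, so ||f|| = |f(e_1)| / ||e_1||
= |1| / 1 = 1.0000

1.0000


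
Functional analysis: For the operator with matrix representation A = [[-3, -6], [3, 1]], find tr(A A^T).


trace(A * A^T) = sum of squares of all entries
= (-3)^2 + (-6)^2 + 3^2 + 1^2
= 9 + 36 + 9 + 1
= 55

55


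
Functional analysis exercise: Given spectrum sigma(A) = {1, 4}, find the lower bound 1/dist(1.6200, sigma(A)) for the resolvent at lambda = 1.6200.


dist(1.6200, {1, 4}) = min(|1.6200 - 1|, |1.6200 - 4|)
= min(0.6200, 2.3800) = 0.6200
Resolvent bound = 1/0.6200 = 1.6129

1.6129


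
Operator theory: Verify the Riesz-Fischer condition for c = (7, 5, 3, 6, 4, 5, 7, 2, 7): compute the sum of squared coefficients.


sum |c_n|^2 = 7^2 + 5^2 + 3^2 + 6^2 + 4^2 + 5^2 + 7^2 + 2^2 + 7^2
= 49 + 25 + 9 + 36 + 16 + 25 + 49 + 4 + 49
= 262

262


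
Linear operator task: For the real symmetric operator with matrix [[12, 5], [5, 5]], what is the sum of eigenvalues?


For a self-adjoint (symmetric) matrix, the eigenvalues are real.
The sum of eigenvalues equals the trace of the matrix.
trace = 12 + 5 = 17

17


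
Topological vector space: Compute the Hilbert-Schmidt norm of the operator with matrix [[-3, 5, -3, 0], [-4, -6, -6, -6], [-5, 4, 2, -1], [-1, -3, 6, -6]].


The Hilbert-Schmidt norm is sqrt(sum of squares of all entries).
Sum of squares = (-3)^2 + 5^2 + (-3)^2 + 0^2 + (-4)^2 + (-6)^2 + (-6)^2 + (-6)^2 + (-5)^2 + 4^2 + 2^2 + (-1)^2 + (-1)^2 + (-3)^2 + 6^2 + (-6)^2
= 9 + 25 + 9 + 0 + 16 + 36 + 36 + 36 + 25 + 16 + 4 + 1 + 1 + 9 + 36 + 36 = 295
||T||_HS = sqrt(295) = 17.1756

17.1756


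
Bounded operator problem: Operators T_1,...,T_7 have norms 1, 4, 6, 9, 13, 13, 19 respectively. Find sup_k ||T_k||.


By the Uniform Boundedness Principle, the supremum of norms is finite.
sup_k ||T_k|| = max(1, 4, 6, 9, 13, 13, 19) = 19

19


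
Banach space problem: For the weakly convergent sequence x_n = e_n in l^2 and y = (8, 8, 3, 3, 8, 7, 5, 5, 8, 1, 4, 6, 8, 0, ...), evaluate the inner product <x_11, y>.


x_11 = e_11 is the standard basis vector with 1 in position 11.
<x_11, y> = y_11 = 4
As n -> infinity, <x_n, y> -> 0, confirming weak convergence of (x_n) to 0.

4


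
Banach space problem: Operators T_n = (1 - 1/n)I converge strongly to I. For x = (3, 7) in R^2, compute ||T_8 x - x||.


T_8 x - x = (1 - 1/8)x - x = -x/8
||x|| = sqrt(58) = 7.6158
||T_8 x - x|| = ||x||/8 = 7.6158/8 = 0.9520

0.9520


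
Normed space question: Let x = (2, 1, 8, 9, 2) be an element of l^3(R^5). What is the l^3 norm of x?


The l^3 norm = (sum |x_i|^3)^(1/3)
Sum of 3th powers = 8 + 1 + 512 + 729 + 8 = 1258
||x||_3 = (1258)^(1/3) = 10.7951

10.7951


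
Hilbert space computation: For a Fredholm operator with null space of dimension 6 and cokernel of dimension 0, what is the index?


The Fredholm index is defined as ind(T) = dim(ker T) - dim(coker T)
= 6 - 0
= 6

6


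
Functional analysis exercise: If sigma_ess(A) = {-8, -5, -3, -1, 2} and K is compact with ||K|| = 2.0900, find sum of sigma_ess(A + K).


By Weyl's theorem, the essential spectrum is invariant under compact perturbations.
sigma_ess(A + K) = sigma_ess(A) = {-8, -5, -3, -1, 2}
Sum = -8 + -5 + -3 + -1 + 2 = -15

-15


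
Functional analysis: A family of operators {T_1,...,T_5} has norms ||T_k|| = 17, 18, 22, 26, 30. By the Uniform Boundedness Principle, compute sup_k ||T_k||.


By the Uniform Boundedness Principle, the supremum of norms is finite.
sup_k ||T_k|| = max(17, 18, 22, 26, 30) = 30

30


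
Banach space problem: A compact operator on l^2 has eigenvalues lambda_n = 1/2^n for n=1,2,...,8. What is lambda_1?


The eigenvalue formula gives lambda_1 = 1/2^1
= 1/2
= 0.5000

0.5000


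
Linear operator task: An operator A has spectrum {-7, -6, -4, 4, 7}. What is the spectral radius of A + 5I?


Spectrum of A + 5I = {-2, -1, 1, 9, 12}
Spectral radius = max |lambda| over the shifted spectrum
= max(2, 1, 1, 9, 12) = 12

12


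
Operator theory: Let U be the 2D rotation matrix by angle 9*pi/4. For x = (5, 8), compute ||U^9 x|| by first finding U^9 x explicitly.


U is a rotation by theta = 9*pi/4
U^9 = rotation by 9*theta = 81*pi/4 = 1*pi/4 (mod 2*pi)
cos(1*pi/4) = 0.7071, sin(1*pi/4) = 0.7071
U^9 x = (0.7071 * 5 - 0.7071 * 8, 0.7071 * 5 + 0.7071 * 8)
= (-2.1213, 9.1924)
||U^9 x|| = sqrt((-2.1213)^2 + 9.1924^2) = sqrt(89.0000) = 9.4340

9.4340


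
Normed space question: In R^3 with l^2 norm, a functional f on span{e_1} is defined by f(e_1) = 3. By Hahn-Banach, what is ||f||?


The norm of f is given by ||f|| = sup_{||x||=1} |f(x)|.
On span{e_1}, ||e_1|| = 1, so ||f|| = |f(e_1)| / ||e_1||
= |3| / 1 = 3.0000

3.0000


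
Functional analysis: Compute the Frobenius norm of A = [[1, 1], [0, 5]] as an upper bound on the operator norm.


||A||_F^2 = sum a_ij^2
= 1^2 + 1^2 + 0^2 + 5^2
= 1 + 1 + 0 + 25 = 27
||A||_F = sqrt(27) = 5.1962

5.1962


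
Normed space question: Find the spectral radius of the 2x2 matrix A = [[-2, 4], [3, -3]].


For a 2x2 matrix, eigenvalues satisfy lambda^2 - (trace)*lambda + det = 0
trace = -2 + -3 = -5
det = -2*-3 - 4*3 = -6
discriminant = (-5)^2 - 4*(-6) = 49
spectral radius = max |eigenvalue| = 6.0000

6.0000


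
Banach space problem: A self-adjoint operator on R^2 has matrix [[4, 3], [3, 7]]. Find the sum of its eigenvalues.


For a self-adjoint (symmetric) matrix, the eigenvalues are real.
The sum of eigenvalues equals the trace of the matrix.
trace = 4 + 7 = 11

11


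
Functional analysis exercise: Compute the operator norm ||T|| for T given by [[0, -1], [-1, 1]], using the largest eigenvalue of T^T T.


A^T A = [[1, -1], [-1, 2]]
trace(A^T A) = 3, det(A^T A) = 1
discriminant = 3^2 - 4*1 = 5
Largest eigenvalue of A^T A = (trace + sqrt(disc))/2 = 2.6180
||T|| = sqrt(2.6180) = 1.6180

1.6180


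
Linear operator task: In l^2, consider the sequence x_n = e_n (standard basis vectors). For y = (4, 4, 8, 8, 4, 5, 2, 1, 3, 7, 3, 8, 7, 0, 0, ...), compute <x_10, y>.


x_10 = e_10 is the standard basis vector with 1 in position 10.
<x_10, y> = y_10 = 7
As n -> infinity, <x_n, y> -> 0, confirming weak convergence of (x_n) to 0.

7


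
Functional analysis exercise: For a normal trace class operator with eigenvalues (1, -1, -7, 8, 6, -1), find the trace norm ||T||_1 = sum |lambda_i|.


For a normal operator, singular values equal |eigenvalues|.
Trace norm = sum |lambda_i| = 1 + 1 + 7 + 8 + 6 + 1
= 24

24


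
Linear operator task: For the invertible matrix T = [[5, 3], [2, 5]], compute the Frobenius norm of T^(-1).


det(T) = 5*5 - 3*2 = 19
T^(-1) = (1/19) * [[5, -3], [-2, 5]] = [[0.2632, -0.1579], [-0.1053, 0.2632]]
||T^(-1)||_F^2 = 0.2632^2 + (-0.1579)^2 + (-0.1053)^2 + 0.2632^2 = 0.1745
||T^(-1)||_F = sqrt(0.1745) = 0.4178

0.4178


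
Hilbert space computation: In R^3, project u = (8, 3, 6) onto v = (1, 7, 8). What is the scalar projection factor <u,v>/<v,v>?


Computing <u,v> = 8*1 + 3*7 + 6*8 = 77
Computing <v,v> = 1^2 + 7^2 + 8^2 = 114
Projection coefficient = 77/114 = 0.6754

0.6754


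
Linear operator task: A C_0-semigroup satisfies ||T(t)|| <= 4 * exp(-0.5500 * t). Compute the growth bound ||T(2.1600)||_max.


||T(2.1600)|| <= 4 * exp(-0.5500 * 2.1600)
= 4 * exp(-1.1880)
= 4 * 0.3048
= 1.2193

1.2193


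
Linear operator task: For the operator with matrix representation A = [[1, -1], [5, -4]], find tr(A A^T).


trace(A * A^T) = sum of squares of all entries
= 1^2 + (-1)^2 + 5^2 + (-4)^2
= 1 + 1 + 25 + 16
= 43

43


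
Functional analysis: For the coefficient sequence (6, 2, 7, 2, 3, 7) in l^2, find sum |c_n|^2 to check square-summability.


sum |c_n|^2 = 6^2 + 2^2 + 7^2 + 2^2 + 3^2 + 7^2
= 36 + 4 + 49 + 4 + 9 + 49
= 151

151


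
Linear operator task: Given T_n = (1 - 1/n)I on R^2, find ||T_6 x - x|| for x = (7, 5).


T_6 x - x = (1 - 1/6)x - x = -x/6
||x|| = sqrt(74) = 8.6023
||T_6 x - x|| = ||x||/6 = 8.6023/6 = 1.4337

1.4337


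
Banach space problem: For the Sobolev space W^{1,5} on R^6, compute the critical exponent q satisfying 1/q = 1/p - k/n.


Using the Sobolev embedding formula: 1/q = 1/p - k/n
1/q = 1/5 - 1/6 = 1/30
q = 1/(1/30) = 30

30.0000


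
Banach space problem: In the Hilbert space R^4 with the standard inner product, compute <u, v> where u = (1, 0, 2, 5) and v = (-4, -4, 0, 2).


Computing the standard inner product <u, v> = sum u_i * v_i
= 1*-4 + 0*-4 + 2*0 + 5*2
= -4 + 0 + 0 + 10
= 6

6


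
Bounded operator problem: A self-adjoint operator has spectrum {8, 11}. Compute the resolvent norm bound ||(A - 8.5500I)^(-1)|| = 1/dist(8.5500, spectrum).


dist(8.5500, {8, 11}) = min(|8.5500 - 8|, |8.5500 - 11|)
= min(0.5500, 2.4500) = 0.5500
Resolvent bound = 1/0.5500 = 1.8182

1.8182


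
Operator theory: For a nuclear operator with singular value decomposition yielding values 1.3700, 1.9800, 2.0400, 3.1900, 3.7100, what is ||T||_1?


The nuclear norm is the sum of all singular values.
||T||_1 = 1.3700 + 1.9800 + 2.0400 + 3.1900 + 3.7100
= 12.2900

12.2900


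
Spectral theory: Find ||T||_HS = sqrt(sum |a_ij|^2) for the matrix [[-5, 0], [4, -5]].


The Hilbert-Schmidt norm is sqrt(sum of squares of all entries).
Sum of squares = (-5)^2 + 0^2 + 4^2 + (-5)^2
= 25 + 0 + 16 + 25 = 66
||T||_HS = sqrt(66) = 8.1240

8.1240


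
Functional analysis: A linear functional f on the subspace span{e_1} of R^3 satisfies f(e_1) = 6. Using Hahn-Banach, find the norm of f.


The norm of f is given by ||f|| = sup_{||x||=1} |f(x)|.
On span{e_1}, ||e_1|| = 1, so ||f|| = |f(e_1)| / ||e_1||
= |6| / 1 = 6.0000

6.0000


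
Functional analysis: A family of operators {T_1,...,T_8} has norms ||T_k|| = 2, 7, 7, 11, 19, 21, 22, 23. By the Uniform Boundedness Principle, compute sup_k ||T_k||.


By the Uniform Boundedness Principle, the supremum of norms is finite.
sup_k ||T_k|| = max(2, 7, 7, 11, 19, 21, 22, 23) = 23

23


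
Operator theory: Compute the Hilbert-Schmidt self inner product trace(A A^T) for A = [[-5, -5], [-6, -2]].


trace(A * A^T) = sum of squares of all entries
= (-5)^2 + (-5)^2 + (-6)^2 + (-2)^2
= 25 + 25 + 36 + 4
= 90

90


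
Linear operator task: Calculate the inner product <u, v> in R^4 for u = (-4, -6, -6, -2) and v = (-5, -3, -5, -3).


Computing the standard inner product <u, v> = sum u_i * v_i
= -4*-5 + -6*-3 + -6*-5 + -2*-3
= 20 + 18 + 30 + 6
= 74

74


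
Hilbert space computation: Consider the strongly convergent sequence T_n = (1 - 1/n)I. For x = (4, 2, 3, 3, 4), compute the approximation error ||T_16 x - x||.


T_16 x - x = (1 - 1/16)x - x = -x/16
||x|| = sqrt(54) = 7.3485
||T_16 x - x|| = ||x||/16 = 7.3485/16 = 0.4593

0.4593


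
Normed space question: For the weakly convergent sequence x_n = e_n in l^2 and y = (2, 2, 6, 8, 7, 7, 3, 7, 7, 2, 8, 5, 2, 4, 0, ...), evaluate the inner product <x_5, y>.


x_5 = e_5 is the standard basis vector with 1 in position 5.
<x_5, y> = y_5 = 7
As n -> infinity, <x_n, y> -> 0, confirming weak convergence of (x_n) to 0.

7


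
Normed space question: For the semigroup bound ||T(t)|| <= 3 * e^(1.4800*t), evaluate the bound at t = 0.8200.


||T(0.8200)|| <= 3 * exp(1.4800 * 0.8200)
= 3 * exp(1.2136)
= 3 * 3.3656
= 10.0967

10.0967


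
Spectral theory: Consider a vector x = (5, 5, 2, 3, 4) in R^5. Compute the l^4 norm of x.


The l^4 norm = (sum |x_i|^4)^(1/4)
Sum of 4th powers = 625 + 625 + 16 + 81 + 256 = 1603
||x||_4 = (1603)^(1/4) = 6.3275

6.3275


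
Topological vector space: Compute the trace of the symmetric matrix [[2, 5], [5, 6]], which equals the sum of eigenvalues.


For a self-adjoint (symmetric) matrix, the eigenvalues are real.
The sum of eigenvalues equals the trace of the matrix.
trace = 2 + 6 = 8

8


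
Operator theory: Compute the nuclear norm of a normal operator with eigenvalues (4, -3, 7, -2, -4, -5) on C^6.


For a normal operator, singular values equal |eigenvalues|.
Trace norm = sum |lambda_i| = 4 + 3 + 7 + 2 + 4 + 5
= 25

25


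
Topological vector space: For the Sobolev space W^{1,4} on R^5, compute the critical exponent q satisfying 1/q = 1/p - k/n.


Using the Sobolev embedding formula: 1/q = 1/p - k/n
1/q = 1/4 - 1/5 = 1/20
q = 1/(1/20) = 20

20.0000


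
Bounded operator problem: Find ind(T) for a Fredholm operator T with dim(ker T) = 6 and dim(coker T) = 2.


The Fredholm index is defined as ind(T) = dim(ker T) - dim(coker T)
= 6 - 2
= 4

4


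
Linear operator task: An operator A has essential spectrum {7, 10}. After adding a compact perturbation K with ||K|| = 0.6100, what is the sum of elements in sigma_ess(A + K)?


By Weyl's theorem, the essential spectrum is invariant under compact perturbations.
sigma_ess(A + K) = sigma_ess(A) = {7, 10}
Sum = 7 + 10 = 17

17


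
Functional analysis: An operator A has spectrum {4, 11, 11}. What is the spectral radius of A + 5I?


Spectrum of A + 5I = {9, 16, 16}
Spectral radius = max |lambda| over the shifted spectrum
= max(9, 16, 16) = 16

16


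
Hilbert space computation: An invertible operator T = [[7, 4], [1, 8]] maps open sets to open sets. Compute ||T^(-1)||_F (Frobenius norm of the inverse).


det(T) = 7*8 - 4*1 = 52
T^(-1) = (1/52) * [[8, -4], [-1, 7]] = [[0.1538, -0.0769], [-0.0192, 0.1346]]
||T^(-1)||_F^2 = 0.1538^2 + (-0.0769)^2 + (-0.0192)^2 + 0.1346^2 = 0.0481
||T^(-1)||_F = sqrt(0.0481) = 0.2193

0.2193


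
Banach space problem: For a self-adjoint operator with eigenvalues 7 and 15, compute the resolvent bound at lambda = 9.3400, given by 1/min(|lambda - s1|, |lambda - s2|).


dist(9.3400, {7, 15}) = min(|9.3400 - 7|, |9.3400 - 15|)
= min(2.3400, 5.6600) = 2.3400
Resolvent bound = 1/2.3400 = 0.4274

0.4274


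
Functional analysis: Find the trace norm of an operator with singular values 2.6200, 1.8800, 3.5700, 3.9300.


The nuclear norm is the sum of all singular values.
||T||_1 = 2.6200 + 1.8800 + 3.5700 + 3.9300
= 12.0000

12.0000


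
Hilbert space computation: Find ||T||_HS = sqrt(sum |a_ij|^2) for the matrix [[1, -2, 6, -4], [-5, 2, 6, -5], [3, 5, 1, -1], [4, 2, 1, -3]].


The Hilbert-Schmidt norm is sqrt(sum of squares of all entries).
Sum of squares = 1^2 + (-2)^2 + 6^2 + (-4)^2 + (-5)^2 + 2^2 + 6^2 + (-5)^2 + 3^2 + 5^2 + 1^2 + (-1)^2 + 4^2 + 2^2 + 1^2 + (-3)^2
= 1 + 4 + 36 + 16 + 25 + 4 + 36 + 25 + 9 + 25 + 1 + 1 + 16 + 4 + 1 + 9 = 213
||T||_HS = sqrt(213) = 14.5945

14.5945


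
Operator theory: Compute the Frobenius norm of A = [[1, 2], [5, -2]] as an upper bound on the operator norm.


||A||_F^2 = sum a_ij^2
= 1^2 + 2^2 + 5^2 + (-2)^2
= 1 + 4 + 25 + 4 = 34
||A||_F = sqrt(34) = 5.8310

5.8310


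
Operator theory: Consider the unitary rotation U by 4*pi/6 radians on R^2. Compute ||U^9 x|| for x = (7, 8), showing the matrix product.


U is a rotation by theta = 4*pi/6
U^9 = rotation by 9*theta = 36*pi/6 = 0*pi/6 (mod 2*pi)
cos(0*pi/6) = 1.0000, sin(0*pi/6) = 0.0000
U^9 x = (1.0000 * 7 - 0.0000 * 8, 0.0000 * 7 + 1.0000 * 8)
= (7.0000, 8.0000)
||U^9 x|| = sqrt(7.0000^2 + 8.0000^2) = sqrt(113.0000) = 10.6301

10.6301


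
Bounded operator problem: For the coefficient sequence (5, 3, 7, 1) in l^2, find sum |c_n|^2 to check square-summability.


sum |c_n|^2 = 5^2 + 3^2 + 7^2 + 1^2
= 25 + 9 + 49 + 1
= 84

84


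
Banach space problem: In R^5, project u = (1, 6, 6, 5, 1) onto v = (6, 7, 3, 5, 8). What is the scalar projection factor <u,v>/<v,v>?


Computing <u,v> = 1*6 + 6*7 + 6*3 + 5*5 + 1*8 = 99
Computing <v,v> = 6^2 + 7^2 + 3^2 + 5^2 + 8^2 = 183
Projection coefficient = 99/183 = 0.5410

0.5410


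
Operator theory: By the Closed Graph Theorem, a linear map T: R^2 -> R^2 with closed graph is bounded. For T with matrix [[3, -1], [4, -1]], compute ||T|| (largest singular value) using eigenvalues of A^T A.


A^T A = [[25, -7], [-7, 2]]
trace(A^T A) = 27, det(A^T A) = 1
discriminant = 27^2 - 4*1 = 725
Largest eigenvalue of A^T A = (trace + sqrt(disc))/2 = 26.9629
||T|| = sqrt(26.9629) = 5.1926

5.1926


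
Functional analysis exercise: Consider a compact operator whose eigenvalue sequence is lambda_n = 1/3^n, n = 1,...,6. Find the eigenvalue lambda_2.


The eigenvalue formula gives lambda_2 = 1/3^2
= 1/9
= 0.1111

0.1111


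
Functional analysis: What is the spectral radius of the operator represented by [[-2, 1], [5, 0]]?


For a 2x2 matrix, eigenvalues satisfy lambda^2 - (trace)*lambda + det = 0
trace = -2 + 0 = -2
det = -2*0 - 1*5 = -5
discriminant = (-2)^2 - 4*(-5) = 24
spectral radius = max |eigenvalue| = 3.4495

3.4495


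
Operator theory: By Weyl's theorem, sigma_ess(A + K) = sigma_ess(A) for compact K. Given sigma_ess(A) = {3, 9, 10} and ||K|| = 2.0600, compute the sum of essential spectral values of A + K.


By Weyl's theorem, the essential spectrum is invariant under compact perturbations.
sigma_ess(A + K) = sigma_ess(A) = {3, 9, 10}
Sum = 3 + 9 + 10 = 22

22


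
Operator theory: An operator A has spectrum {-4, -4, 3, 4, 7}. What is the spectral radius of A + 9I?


Spectrum of A + 9I = {5, 5, 12, 13, 16}
Spectral radius = max |lambda| over the shifted spectrum
= max(5, 5, 12, 13, 16) = 16

16


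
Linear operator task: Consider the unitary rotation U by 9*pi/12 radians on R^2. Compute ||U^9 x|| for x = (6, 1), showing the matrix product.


U is a rotation by theta = 9*pi/12
U^9 = rotation by 9*theta = 81*pi/12 = 9*pi/12 (mod 2*pi)
cos(9*pi/12) = -0.7071, sin(9*pi/12) = 0.7071
U^9 x = (-0.7071 * 6 - 0.7071 * 1, 0.7071 * 6 + -0.7071 * 1)
= (-4.9497, 3.5355)
||U^9 x|| = sqrt((-4.9497)^2 + 3.5355^2) = sqrt(37.0000) = 6.0828

6.0828


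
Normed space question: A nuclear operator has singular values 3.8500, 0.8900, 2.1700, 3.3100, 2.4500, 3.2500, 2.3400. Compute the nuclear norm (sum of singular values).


The nuclear norm is the sum of all singular values.
||T||_1 = 3.8500 + 0.8900 + 2.1700 + 3.3100 + 2.4500 + 3.2500 + 2.3400
= 18.2600

18.2600


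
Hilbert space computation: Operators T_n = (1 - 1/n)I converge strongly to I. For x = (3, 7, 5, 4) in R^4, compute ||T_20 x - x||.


T_20 x - x = (1 - 1/20)x - x = -x/20
||x|| = sqrt(99) = 9.9499
||T_20 x - x|| = ||x||/20 = 9.9499/20 = 0.4975

0.4975


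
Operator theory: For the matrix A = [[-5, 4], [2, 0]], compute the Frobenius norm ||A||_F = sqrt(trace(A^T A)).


||A||_F^2 = sum a_ij^2
= (-5)^2 + 4^2 + 2^2 + 0^2
= 25 + 16 + 4 + 0 = 45
||A||_F = sqrt(45) = 6.7082

6.7082


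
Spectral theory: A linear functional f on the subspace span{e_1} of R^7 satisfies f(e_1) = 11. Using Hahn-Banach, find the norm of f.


The norm of f is given by ||f|| = sup_{||x||=1} |f(x)|.
On span{e_1}, ||e_1|| = 1, so ||f|| = |f(e_1)| / ||e_1||
= |11| / 1 = 11.0000

11.0000


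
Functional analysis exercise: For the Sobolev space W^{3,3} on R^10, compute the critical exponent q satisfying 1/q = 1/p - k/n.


Using the Sobolev embedding formula: 1/q = 1/p - k/n
1/q = 1/3 - 3/10 = 1/30
q = 1/(1/30) = 30

30.0000


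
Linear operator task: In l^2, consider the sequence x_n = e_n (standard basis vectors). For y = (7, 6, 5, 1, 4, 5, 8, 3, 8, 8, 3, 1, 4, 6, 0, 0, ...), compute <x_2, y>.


x_2 = e_2 is the standard basis vector with 1 in position 2.
<x_2, y> = y_2 = 6
As n -> infinity, <x_n, y> -> 0, confirming weak convergence of (x_n) to 0.

6


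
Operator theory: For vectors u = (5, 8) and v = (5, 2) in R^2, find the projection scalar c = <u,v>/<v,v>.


Computing <u,v> = 5*5 + 8*2 = 41
Computing <v,v> = 5^2 + 2^2 = 29
Projection coefficient = 41/29 = 1.4138

1.4138


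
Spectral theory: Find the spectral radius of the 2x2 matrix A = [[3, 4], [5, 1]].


For a 2x2 matrix, eigenvalues satisfy lambda^2 - (trace)*lambda + det = 0
trace = 3 + 1 = 4
det = 3*1 - 4*5 = -17
discriminant = 4^2 - 4*(-17) = 84
spectral radius = max |eigenvalue| = 6.5826

6.5826


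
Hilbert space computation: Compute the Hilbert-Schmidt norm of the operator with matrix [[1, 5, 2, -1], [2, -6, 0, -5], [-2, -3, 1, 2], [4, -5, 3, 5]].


The Hilbert-Schmidt norm is sqrt(sum of squares of all entries).
Sum of squares = 1^2 + 5^2 + 2^2 + (-1)^2 + 2^2 + (-6)^2 + 0^2 + (-5)^2 + (-2)^2 + (-3)^2 + 1^2 + 2^2 + 4^2 + (-5)^2 + 3^2 + 5^2
= 1 + 25 + 4 + 1 + 4 + 36 + 0 + 25 + 4 + 9 + 1 + 4 + 16 + 25 + 9 + 25 = 189
||T||_HS = sqrt(189) = 13.7477

13.7477


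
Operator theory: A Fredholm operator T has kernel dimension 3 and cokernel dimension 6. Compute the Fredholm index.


The Fredholm index is defined as ind(T) = dim(ker T) - dim(coker T)
= 3 - 6
= -3

-3


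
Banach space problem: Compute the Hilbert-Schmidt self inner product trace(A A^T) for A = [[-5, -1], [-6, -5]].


trace(A * A^T) = sum of squares of all entries
= (-5)^2 + (-1)^2 + (-6)^2 + (-5)^2
= 25 + 1 + 36 + 25
= 87

87


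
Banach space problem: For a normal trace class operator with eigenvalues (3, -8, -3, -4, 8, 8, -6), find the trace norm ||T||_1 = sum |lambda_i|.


For a normal operator, singular values equal |eigenvalues|.
Trace norm = sum |lambda_i| = 3 + 8 + 3 + 4 + 8 + 8 + 6
= 40

40


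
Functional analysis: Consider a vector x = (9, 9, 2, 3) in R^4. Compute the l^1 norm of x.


The l^1 norm equals the sum of absolute values of all components.
||x||_1 = 9 + 9 + 2 + 3
= 23

23.0000


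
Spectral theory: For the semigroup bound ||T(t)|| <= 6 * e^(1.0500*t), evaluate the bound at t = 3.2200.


||T(3.2200)|| <= 6 * exp(1.0500 * 3.2200)
= 6 * exp(3.3810)
= 6 * 29.4002
= 176.4009

176.4009


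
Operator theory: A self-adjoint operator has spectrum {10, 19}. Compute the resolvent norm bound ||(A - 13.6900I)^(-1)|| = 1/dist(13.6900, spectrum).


dist(13.6900, {10, 19}) = min(|13.6900 - 10|, |13.6900 - 19|)
= min(3.6900, 5.3100) = 3.6900
Resolvent bound = 1/3.6900 = 0.2710

0.2710


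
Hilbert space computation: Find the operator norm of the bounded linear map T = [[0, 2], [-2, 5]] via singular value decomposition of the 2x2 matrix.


A^T A = [[4, -10], [-10, 29]]
trace(A^T A) = 33, det(A^T A) = 16
discriminant = 33^2 - 4*16 = 1025
Largest eigenvalue of A^T A = (trace + sqrt(disc))/2 = 32.5078
||T|| = sqrt(32.5078) = 5.7016

5.7016


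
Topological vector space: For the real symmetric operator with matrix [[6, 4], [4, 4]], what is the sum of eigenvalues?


For a self-adjoint (symmetric) matrix, the eigenvalues are real.
The sum of eigenvalues equals the trace of the matrix.
trace = 6 + 4 = 10

10


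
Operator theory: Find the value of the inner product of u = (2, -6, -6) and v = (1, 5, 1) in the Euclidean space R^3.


Computing the standard inner product <u, v> = sum u_i * v_i
= 2*1 + -6*5 + -6*1
= 2 + -30 + -6
= -34

-34


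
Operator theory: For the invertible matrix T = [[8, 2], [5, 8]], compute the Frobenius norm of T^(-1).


det(T) = 8*8 - 2*5 = 54
T^(-1) = (1/54) * [[8, -2], [-5, 8]] = [[0.1481, -0.0370], [-0.0926, 0.1481]]
||T^(-1)||_F^2 = 0.1481^2 + (-0.0370)^2 + (-0.0926)^2 + 0.1481^2 = 0.0538
||T^(-1)||_F = sqrt(0.0538) = 0.2320

0.2320


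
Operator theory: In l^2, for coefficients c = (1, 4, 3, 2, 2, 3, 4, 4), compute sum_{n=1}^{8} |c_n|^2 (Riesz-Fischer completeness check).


sum |c_n|^2 = 1^2 + 4^2 + 3^2 + 2^2 + 2^2 + 3^2 + 4^2 + 4^2
= 1 + 16 + 9 + 4 + 4 + 9 + 16 + 16
= 75

75


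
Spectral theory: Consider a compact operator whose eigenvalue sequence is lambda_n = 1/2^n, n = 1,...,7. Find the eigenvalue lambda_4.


The eigenvalue formula gives lambda_4 = 1/2^4
= 1/16
= 0.0625

0.0625


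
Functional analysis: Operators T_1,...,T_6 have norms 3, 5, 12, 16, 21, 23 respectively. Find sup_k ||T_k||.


By the Uniform Boundedness Principle, the supremum of norms is finite.
sup_k ||T_k|| = max(3, 5, 12, 16, 21, 23) = 23

23


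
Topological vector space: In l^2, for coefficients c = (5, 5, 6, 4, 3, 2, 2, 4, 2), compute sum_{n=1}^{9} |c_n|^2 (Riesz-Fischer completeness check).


sum |c_n|^2 = 5^2 + 5^2 + 6^2 + 4^2 + 3^2 + 2^2 + 2^2 + 4^2 + 2^2
= 25 + 25 + 36 + 16 + 9 + 4 + 4 + 16 + 4
= 139

139


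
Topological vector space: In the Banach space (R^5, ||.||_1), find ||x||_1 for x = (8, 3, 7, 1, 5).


The l^1 norm equals the sum of absolute values of all components.
||x||_1 = 8 + 3 + 7 + 1 + 5
= 24

24.0000


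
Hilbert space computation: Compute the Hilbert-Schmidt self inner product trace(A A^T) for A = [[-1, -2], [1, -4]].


trace(A * A^T) = sum of squares of all entries
= (-1)^2 + (-2)^2 + 1^2 + (-4)^2
= 1 + 4 + 1 + 16
= 22

22


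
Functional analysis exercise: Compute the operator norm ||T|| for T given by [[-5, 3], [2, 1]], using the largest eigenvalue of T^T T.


A^T A = [[29, -13], [-13, 10]]
trace(A^T A) = 39, det(A^T A) = 121
discriminant = 39^2 - 4*121 = 1037
Largest eigenvalue of A^T A = (trace + sqrt(disc))/2 = 35.6012
||T|| = sqrt(35.6012) = 5.9667

5.9667
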